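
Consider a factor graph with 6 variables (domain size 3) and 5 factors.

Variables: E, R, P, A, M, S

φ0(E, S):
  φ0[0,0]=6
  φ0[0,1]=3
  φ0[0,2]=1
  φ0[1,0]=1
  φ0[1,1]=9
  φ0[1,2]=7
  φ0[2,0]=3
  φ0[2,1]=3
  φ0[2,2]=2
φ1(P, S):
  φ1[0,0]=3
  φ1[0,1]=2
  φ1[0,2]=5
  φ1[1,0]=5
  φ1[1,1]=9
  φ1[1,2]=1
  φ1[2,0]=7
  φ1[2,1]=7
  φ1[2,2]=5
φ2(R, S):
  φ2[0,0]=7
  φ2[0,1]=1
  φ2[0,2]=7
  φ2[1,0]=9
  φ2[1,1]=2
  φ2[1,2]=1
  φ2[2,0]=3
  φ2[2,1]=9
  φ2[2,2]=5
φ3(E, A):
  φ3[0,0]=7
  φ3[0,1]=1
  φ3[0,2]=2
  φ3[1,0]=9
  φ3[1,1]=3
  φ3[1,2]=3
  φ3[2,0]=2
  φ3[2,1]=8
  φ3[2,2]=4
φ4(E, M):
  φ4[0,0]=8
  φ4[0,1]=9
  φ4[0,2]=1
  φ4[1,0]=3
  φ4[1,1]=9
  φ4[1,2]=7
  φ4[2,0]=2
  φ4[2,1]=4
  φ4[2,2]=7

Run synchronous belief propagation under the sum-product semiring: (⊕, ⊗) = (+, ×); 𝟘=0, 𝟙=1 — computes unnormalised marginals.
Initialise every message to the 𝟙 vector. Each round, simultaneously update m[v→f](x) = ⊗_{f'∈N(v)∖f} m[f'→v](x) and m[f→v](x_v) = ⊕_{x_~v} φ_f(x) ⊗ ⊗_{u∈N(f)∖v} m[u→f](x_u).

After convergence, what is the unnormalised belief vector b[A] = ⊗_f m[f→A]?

b[A] = [913970, 415184, 367174]

init: all messages = 𝟙 over 3 values
r1 m[φ0→E] = [10, 17, 8]
r1 m[φ0→S] = [10, 15, 10]
r1 m[φ1→P] = [10, 15, 19]
r1 m[φ1→S] = [15, 18, 11]
r1 m[φ2→R] = [15, 12, 17]
r1 m[φ2→S] = [19, 12, 13]
r1 m[φ3→E] = [10, 15, 14]
r1 m[φ3→A] = [18, 12, 9]
r1 m[φ4→E] = [18, 19, 13]
r1 m[φ4→M] = [13, 22, 15]
r1 m[E→φ0] = [1, 1, 1]
r1 m[E→φ3] = [1, 1, 1]
r1 m[E→φ4] = [1, 1, 1]
r1 m[R→φ2] = [1, 1, 1]
r1 m[P→φ1] = [1, 1, 1]
r1 m[A→φ3] = [1, 1, 1]
r1 m[M→φ4] = [1, 1, 1]
r1 m[S→φ0] = [1, 1, 1]
r1 m[S→φ1] = [1, 1, 1]
r1 m[S→φ2] = [1, 1, 1]
r2 m[φ0→E] = [10, 17, 8]
r2 m[φ0→S] = [10, 15, 10]
r2 m[φ1→P] = [10, 15, 19]
r2 m[φ1→S] = [15, 18, 11]
r2 m[φ2→R] = [15, 12, 17]
r2 m[φ2→S] = [19, 12, 13]
r2 m[φ3→E] = [10, 15, 14]
r2 m[φ3→A] = [18, 12, 9]
r2 m[φ4→E] = [18, 19, 13]
r2 m[φ4→M] = [13, 22, 15]
r2 m[E→φ0] = [180, 285, 182]
r2 m[E→φ3] = [180, 323, 104]
r2 m[E→φ4] = [100, 255, 112]
r2 m[R→φ2] = [1, 1, 1]
r2 m[P→φ1] = [1, 1, 1]
r2 m[A→φ3] = [1, 1, 1]
r2 m[M→φ4] = [1, 1, 1]
r2 m[S→φ0] = [285, 216, 143]
r2 m[S→φ1] = [190, 180, 130]
r2 m[S→φ2] = [150, 270, 110]
r3 m[φ0→E] = [2501, 3230, 1789]
r3 m[φ0→S] = [1911, 3651, 2539]
r3 m[φ1→P] = [1580, 2700, 3240]
r3 m[φ1→S] = [15, 18, 11]
r3 m[φ2→R] = [2090, 2000, 3430]
r3 m[φ2→S] = [19, 12, 13]
r3 m[φ3→E] = [10, 15, 14]
r3 m[φ3→A] = [4375, 1981, 1745]
r3 m[φ4→E] = [18, 19, 13]
r3 m[φ4→M] = [1789, 3643, 2669]
r3 m[E→φ0] = [180, 285, 182]
r3 m[E→φ3] = [180, 323, 104]
r3 m[E→φ4] = [100, 255, 112]
r3 m[R→φ2] = [1, 1, 1]
r3 m[P→φ1] = [1, 1, 1]
r3 m[A→φ3] = [1, 1, 1]
r3 m[M→φ4] = [1, 1, 1]
r3 m[S→φ0] = [285, 216, 143]
r3 m[S→φ1] = [190, 180, 130]
r3 m[S→φ2] = [150, 270, 110]
r4 m[φ0→E] = [2501, 3230, 1789]
r4 m[φ0→S] = [1911, 3651, 2539]
r4 m[φ1→P] = [1580, 2700, 3240]
r4 m[φ1→S] = [15, 18, 11]
r4 m[φ2→R] = [2090, 2000, 3430]
r4 m[φ2→S] = [19, 12, 13]
r4 m[φ3→E] = [10, 15, 14]
r4 m[φ3→A] = [4375, 1981, 1745]
r4 m[φ4→E] = [18, 19, 13]
r4 m[φ4→M] = [1789, 3643, 2669]
r4 m[E→φ0] = [180, 285, 182]
r4 m[E→φ3] = [45018, 61370, 23257]
r4 m[E→φ4] = [25010, 48450, 25046]
r4 m[R→φ2] = [1, 1, 1]
r4 m[P→φ1] = [1, 1, 1]
r4 m[A→φ3] = [1, 1, 1]
r4 m[M→φ4] = [1, 1, 1]
r4 m[S→φ0] = [285, 216, 143]
r4 m[S→φ1] = [36309, 43812, 33007]
r4 m[S→φ2] = [28665, 65718, 27929]
r5 m[φ0→E] = [2501, 3230, 1789]
r5 m[φ0→S] = [1911, 3651, 2539]
r5 m[φ1→P] = [361586, 608860, 725882]
r5 m[φ1→S] = [15, 18, 11]
r5 m[φ2→R] = [461876, 417350, 817102]
r5 m[φ2→S] = [19, 12, 13]
r5 m[φ3→E] = [10, 15, 14]
r5 m[φ3→A] = [913970, 415184, 367174]
r5 m[φ4→E] = [18, 19, 13]
r5 m[φ4→M] = [395522, 761324, 539482]
r5 m[E→φ0] = [180, 285, 182]
r5 m[E→φ3] = [45018, 61370, 23257]
r5 m[E→φ4] = [25010, 48450, 25046]
r5 m[R→φ2] = [1, 1, 1]
r5 m[P→φ1] = [1, 1, 1]
r5 m[A→φ3] = [1, 1, 1]
r5 m[M→φ4] = [1, 1, 1]
r5 m[S→φ0] = [285, 216, 143]
r5 m[S→φ1] = [36309, 43812, 33007]
r5 m[S→φ2] = [28665, 65718, 27929]
r6 m[φ0→E] = [2501, 3230, 1789]
r6 m[φ0→S] = [1911, 3651, 2539]
r6 m[φ1→P] = [361586, 608860, 725882]
r6 m[φ1→S] = [15, 18, 11]
r6 m[φ2→R] = [461876, 417350, 817102]
r6 m[φ2→S] = [19, 12, 13]
r6 m[φ3→E] = [10, 15, 14]
r6 m[φ3→A] = [913970, 415184, 367174]
r6 m[φ4→E] = [18, 19, 13]
r6 m[φ4→M] = [395522, 761324, 539482]
r6 m[E→φ0] = [180, 285, 182]
r6 m[E→φ3] = [45018, 61370, 23257]
r6 m[E→φ4] = [25010, 48450, 25046]
r6 m[R→φ2] = [1, 1, 1]
r6 m[P→φ1] = [1, 1, 1]
r6 m[A→φ3] = [1, 1, 1]
r6 m[M→φ4] = [1, 1, 1]
r6 m[S→φ0] = [285, 216, 143]
r6 m[S→φ1] = [36309, 43812, 33007]
r6 m[S→φ2] = [28665, 65718, 27929]
fixed point reached at round 6
b[A] = ⊗ incoming = [913970, 415184, 367174]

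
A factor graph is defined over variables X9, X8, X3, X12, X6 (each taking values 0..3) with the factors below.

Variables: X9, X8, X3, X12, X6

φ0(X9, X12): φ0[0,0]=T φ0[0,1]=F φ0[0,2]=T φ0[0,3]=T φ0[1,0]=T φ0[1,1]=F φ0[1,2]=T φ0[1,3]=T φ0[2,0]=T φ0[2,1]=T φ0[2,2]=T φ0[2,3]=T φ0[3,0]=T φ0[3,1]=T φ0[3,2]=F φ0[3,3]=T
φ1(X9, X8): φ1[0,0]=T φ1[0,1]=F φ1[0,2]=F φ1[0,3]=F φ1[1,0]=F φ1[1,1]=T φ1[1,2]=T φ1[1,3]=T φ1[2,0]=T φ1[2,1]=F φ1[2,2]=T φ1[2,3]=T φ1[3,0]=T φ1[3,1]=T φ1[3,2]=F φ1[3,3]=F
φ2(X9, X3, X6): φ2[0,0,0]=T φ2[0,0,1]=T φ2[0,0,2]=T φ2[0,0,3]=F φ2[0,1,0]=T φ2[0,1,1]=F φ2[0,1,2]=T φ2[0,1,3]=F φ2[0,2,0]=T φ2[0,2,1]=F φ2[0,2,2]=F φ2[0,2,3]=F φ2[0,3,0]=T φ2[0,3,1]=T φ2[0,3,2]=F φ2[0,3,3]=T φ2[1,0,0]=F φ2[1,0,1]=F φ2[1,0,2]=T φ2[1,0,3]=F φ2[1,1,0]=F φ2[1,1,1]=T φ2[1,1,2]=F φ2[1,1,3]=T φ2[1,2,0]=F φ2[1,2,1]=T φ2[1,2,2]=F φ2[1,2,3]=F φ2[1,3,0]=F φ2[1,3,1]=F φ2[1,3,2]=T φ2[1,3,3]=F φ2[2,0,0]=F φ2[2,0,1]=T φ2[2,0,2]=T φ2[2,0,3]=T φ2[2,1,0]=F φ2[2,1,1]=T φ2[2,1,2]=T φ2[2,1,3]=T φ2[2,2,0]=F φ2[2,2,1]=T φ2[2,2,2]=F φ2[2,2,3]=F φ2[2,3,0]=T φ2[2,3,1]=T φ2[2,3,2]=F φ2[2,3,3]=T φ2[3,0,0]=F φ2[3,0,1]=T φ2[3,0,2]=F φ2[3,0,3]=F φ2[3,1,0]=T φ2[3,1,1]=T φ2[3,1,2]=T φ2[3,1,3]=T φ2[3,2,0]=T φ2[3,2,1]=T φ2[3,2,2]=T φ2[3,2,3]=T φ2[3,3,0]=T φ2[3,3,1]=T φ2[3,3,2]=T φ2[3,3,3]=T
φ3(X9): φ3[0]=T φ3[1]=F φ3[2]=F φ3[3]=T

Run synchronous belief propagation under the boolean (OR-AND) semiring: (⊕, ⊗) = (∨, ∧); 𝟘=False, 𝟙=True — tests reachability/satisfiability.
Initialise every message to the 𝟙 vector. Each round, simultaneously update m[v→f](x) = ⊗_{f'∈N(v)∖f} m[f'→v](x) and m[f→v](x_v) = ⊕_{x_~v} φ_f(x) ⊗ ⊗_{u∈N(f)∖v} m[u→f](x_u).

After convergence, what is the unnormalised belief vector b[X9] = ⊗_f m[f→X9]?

init: all messages = 𝟙 over 4 values
r1 m[φ0→X9] = [T, T, T, T]
r1 m[φ0→X12] = [T, T, T, T]
r1 m[φ1→X9] = [T, T, T, T]
r1 m[φ1→X8] = [T, T, T, T]
r1 m[φ2→X9] = [T, T, T, T]
r1 m[φ2→X3] = [T, T, T, T]
r1 m[φ2→X6] = [T, T, T, T]
r1 m[φ3→X9] = [T, F, F, T]
r1 m[X9→φ0] = [T, T, T, T]
r1 m[X9→φ1] = [T, T, T, T]
r1 m[X9→φ2] = [T, T, T, T]
r1 m[X9→φ3] = [T, T, T, T]
r1 m[X8→φ1] = [T, T, T, T]
r1 m[X3→φ2] = [T, T, T, T]
r1 m[X12→φ0] = [T, T, T, T]
r1 m[X6→φ2] = [T, T, T, T]
r2 m[φ0→X9] = [T, T, T, T]
r2 m[φ0→X12] = [T, T, T, T]
r2 m[φ1→X9] = [T, T, T, T]
r2 m[φ1→X8] = [T, T, T, T]
r2 m[φ2→X9] = [T, T, T, T]
r2 m[φ2→X3] = [T, T, T, T]
r2 m[φ2→X6] = [T, T, T, T]
r2 m[φ3→X9] = [T, F, F, T]
r2 m[X9→φ0] = [T, F, F, T]
r2 m[X9→φ1] = [T, F, F, T]
r2 m[X9→φ2] = [T, F, F, T]
r2 m[X9→φ3] = [T, T, T, T]
r2 m[X8→φ1] = [T, T, T, T]
r2 m[X3→φ2] = [T, T, T, T]
r2 m[X12→φ0] = [T, T, T, T]
r2 m[X6→φ2] = [T, T, T, T]
r3 m[φ0→X9] = [T, T, T, T]
r3 m[φ0→X12] = [T, T, T, T]
r3 m[φ1→X9] = [T, T, T, T]
r3 m[φ1→X8] = [T, T, F, F]
r3 m[φ2→X9] = [T, T, T, T]
r3 m[φ2→X3] = [T, T, T, T]
r3 m[φ2→X6] = [T, T, T, T]
r3 m[φ3→X9] = [T, F, F, T]
r3 m[X9→φ0] = [T, F, F, T]
r3 m[X9→φ1] = [T, F, F, T]
r3 m[X9→φ2] = [T, F, F, T]
r3 m[X9→φ3] = [T, T, T, T]
r3 m[X8→φ1] = [T, T, T, T]
r3 m[X3→φ2] = [T, T, T, T]
r3 m[X12→φ0] = [T, T, T, T]
r3 m[X6→φ2] = [T, T, T, T]
r4 m[φ0→X9] = [T, T, T, T]
r4 m[φ0→X12] = [T, T, T, T]
r4 m[φ1→X9] = [T, T, T, T]
r4 m[φ1→X8] = [T, T, F, F]
r4 m[φ2→X9] = [T, T, T, T]
r4 m[φ2→X3] = [T, T, T, T]
r4 m[φ2→X6] = [T, T, T, T]
r4 m[φ3→X9] = [T, F, F, T]
r4 m[X9→φ0] = [T, F, F, T]
r4 m[X9→φ1] = [T, F, F, T]
r4 m[X9→φ2] = [T, F, F, T]
r4 m[X9→φ3] = [T, T, T, T]
r4 m[X8→φ1] = [T, T, T, T]
r4 m[X3→φ2] = [T, T, T, T]
r4 m[X12→φ0] = [T, T, T, T]
r4 m[X6→φ2] = [T, T, T, T]
fixed point reached at round 4
b[X9] = ⊗ incoming = [T, F, F, T]

b[X9] = [T, F, F, T]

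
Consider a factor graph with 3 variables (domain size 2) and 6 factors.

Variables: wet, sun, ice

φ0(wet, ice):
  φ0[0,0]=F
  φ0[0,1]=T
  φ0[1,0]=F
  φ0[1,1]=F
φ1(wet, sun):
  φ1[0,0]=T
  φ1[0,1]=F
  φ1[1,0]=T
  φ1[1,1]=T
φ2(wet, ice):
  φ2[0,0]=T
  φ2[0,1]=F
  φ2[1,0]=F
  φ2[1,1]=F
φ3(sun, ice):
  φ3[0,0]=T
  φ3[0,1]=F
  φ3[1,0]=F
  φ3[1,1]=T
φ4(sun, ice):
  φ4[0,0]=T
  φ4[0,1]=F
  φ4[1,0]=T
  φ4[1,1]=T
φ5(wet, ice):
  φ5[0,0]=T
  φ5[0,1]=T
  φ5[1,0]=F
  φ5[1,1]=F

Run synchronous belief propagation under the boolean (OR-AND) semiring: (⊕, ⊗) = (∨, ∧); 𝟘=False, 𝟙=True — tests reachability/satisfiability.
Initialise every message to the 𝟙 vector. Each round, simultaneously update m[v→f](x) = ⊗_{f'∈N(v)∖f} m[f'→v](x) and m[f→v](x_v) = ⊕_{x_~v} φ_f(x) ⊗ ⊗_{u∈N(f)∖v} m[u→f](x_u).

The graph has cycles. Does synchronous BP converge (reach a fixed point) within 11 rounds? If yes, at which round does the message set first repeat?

init: all messages = 𝟙 over 2 values
r1 m[φ0→wet] = [T, F]
r1 m[φ0→ice] = [F, T]
r1 m[φ1→wet] = [T, T]
r1 m[φ1→sun] = [T, T]
r1 m[φ2→wet] = [T, F]
r1 m[φ2→ice] = [T, F]
r1 m[φ3→sun] = [T, T]
r1 m[φ3→ice] = [T, T]
r1 m[φ4→sun] = [T, T]
r1 m[φ4→ice] = [T, T]
r1 m[φ5→wet] = [T, F]
r1 m[φ5→ice] = [T, T]
r1 m[wet→φ0] = [T, T]
r1 m[wet→φ1] = [T, T]
r1 m[wet→φ2] = [T, T]
r1 m[wet→φ5] = [T, T]
r1 m[sun→φ1] = [T, T]
r1 m[sun→φ3] = [T, T]
r1 m[sun→φ4] = [T, T]
r1 m[ice→φ0] = [T, T]
r1 m[ice→φ2] = [T, T]
r1 m[ice→φ3] = [T, T]
r1 m[ice→φ4] = [T, T]
r1 m[ice→φ5] = [T, T]
r2 m[φ0→wet] = [T, F]
r2 m[φ0→ice] = [F, T]
r2 m[φ1→wet] = [T, T]
r2 m[φ1→sun] = [T, T]
r2 m[φ2→wet] = [T, F]
r2 m[φ2→ice] = [T, F]
r2 m[φ3→sun] = [T, T]
r2 m[φ3→ice] = [T, T]
r2 m[φ4→sun] = [T, T]
r2 m[φ4→ice] = [T, T]
r2 m[φ5→wet] = [T, F]
r2 m[φ5→ice] = [T, T]
r2 m[wet→φ0] = [T, F]
r2 m[wet→φ1] = [T, F]
r2 m[wet→φ2] = [T, F]
r2 m[wet→φ5] = [T, F]
r2 m[sun→φ1] = [T, T]
r2 m[sun→φ3] = [T, T]
r2 m[sun→φ4] = [T, T]
r2 m[ice→φ0] = [T, F]
r2 m[ice→φ2] = [F, T]
r2 m[ice→φ3] = [F, F]
r2 m[ice→φ4] = [F, F]
r2 m[ice→φ5] = [F, F]
r3 m[φ0→wet] = [F, F]
r3 m[φ0→ice] = [F, T]
r3 m[φ1→wet] = [T, T]
r3 m[φ1→sun] = [T, F]
r3 m[φ2→wet] = [F, F]
r3 m[φ2→ice] = [T, F]
r3 m[φ3→sun] = [F, F]
r3 m[φ3→ice] = [T, T]
r3 m[φ4→sun] = [F, F]
r3 m[φ4→ice] = [T, T]
r3 m[φ5→wet] = [F, F]
r3 m[φ5→ice] = [T, T]
r3 m[wet→φ0] = [T, F]
r3 m[wet→φ1] = [T, F]
r3 m[wet→φ2] = [T, F]
r3 m[wet→φ5] = [T, F]
r3 m[sun→φ1] = [T, T]
r3 m[sun→φ3] = [T, T]
r3 m[sun→φ4] = [T, T]
r3 m[ice→φ0] = [T, F]
r3 m[ice→φ2] = [F, T]
r3 m[ice→φ3] = [F, F]
r3 m[ice→φ4] = [F, F]
r3 m[ice→φ5] = [F, F]
r4 m[φ0→wet] = [F, F]
r4 m[φ0→ice] = [F, T]
r4 m[φ1→wet] = [T, T]
r4 m[φ1→sun] = [T, F]
r4 m[φ2→wet] = [F, F]
r4 m[φ2→ice] = [T, F]
r4 m[φ3→sun] = [F, F]
r4 m[φ3→ice] = [T, T]
r4 m[φ4→sun] = [F, F]
r4 m[φ4→ice] = [T, T]
r4 m[φ5→wet] = [F, F]
r4 m[φ5→ice] = [T, T]
r4 m[wet→φ0] = [F, F]
r4 m[wet→φ1] = [F, F]
r4 m[wet→φ2] = [F, F]
r4 m[wet→φ5] = [F, F]
r4 m[sun→φ1] = [F, F]
r4 m[sun→φ3] = [F, F]
r4 m[sun→φ4] = [F, F]
r4 m[ice→φ0] = [T, F]
r4 m[ice→φ2] = [F, T]
r4 m[ice→φ3] = [F, F]
r4 m[ice→φ4] = [F, F]
r4 m[ice→φ5] = [F, F]
r5 m[φ0→wet] = [F, F]
r5 m[φ0→ice] = [F, F]
r5 m[φ1→wet] = [F, F]
r5 m[φ1→sun] = [F, F]
r5 m[φ2→wet] = [F, F]
r5 m[φ2→ice] = [F, F]
r5 m[φ3→sun] = [F, F]
r5 m[φ3→ice] = [F, F]
r5 m[φ4→sun] = [F, F]
r5 m[φ4→ice] = [F, F]
r5 m[φ5→wet] = [F, F]
r5 m[φ5→ice] = [F, F]
r5 m[wet→φ0] = [F, F]
r5 m[wet→φ1] = [F, F]
r5 m[wet→φ2] = [F, F]
r5 m[wet→φ5] = [F, F]
r5 m[sun→φ1] = [F, F]
r5 m[sun→φ3] = [F, F]
r5 m[sun→φ4] = [F, F]
r5 m[ice→φ0] = [T, F]
r5 m[ice→φ2] = [F, T]
r5 m[ice→φ3] = [F, F]
r5 m[ice→φ4] = [F, F]
r5 m[ice→φ5] = [F, F]
r6 m[φ0→wet] = [F, F]
r6 m[φ0→ice] = [F, F]
r6 m[φ1→wet] = [F, F]
r6 m[φ1→sun] = [F, F]
r6 m[φ2→wet] = [F, F]
r6 m[φ2→ice] = [F, F]
r6 m[φ3→sun] = [F, F]
r6 m[φ3→ice] = [F, F]
r6 m[φ4→sun] = [F, F]
r6 m[φ4→ice] = [F, F]
r6 m[φ5→wet] = [F, F]
r6 m[φ5→ice] = [F, F]
r6 m[wet→φ0] = [F, F]
r6 m[wet→φ1] = [F, F]
r6 m[wet→φ2] = [F, F]
r6 m[wet→φ5] = [F, F]
r6 m[sun→φ1] = [F, F]
r6 m[sun→φ3] = [F, F]
r6 m[sun→φ4] = [F, F]
r6 m[ice→φ0] = [F, F]
r6 m[ice→φ2] = [F, F]
r6 m[ice→φ3] = [F, F]
r6 m[ice→φ4] = [F, F]
r6 m[ice→φ5] = [F, F]
r7 m[φ0→wet] = [F, F]
r7 m[φ0→ice] = [F, F]
r7 m[φ1→wet] = [F, F]
r7 m[φ1→sun] = [F, F]
r7 m[φ2→wet] = [F, F]
r7 m[φ2→ice] = [F, F]
r7 m[φ3→sun] = [F, F]
r7 m[φ3→ice] = [F, F]
r7 m[φ4→sun] = [F, F]
r7 m[φ4→ice] = [F, F]
r7 m[φ5→wet] = [F, F]
r7 m[φ5→ice] = [F, F]
r7 m[wet→φ0] = [F, F]
r7 m[wet→φ1] = [F, F]
r7 m[wet→φ2] = [F, F]
r7 m[wet→φ5] = [F, F]
r7 m[sun→φ1] = [F, F]
r7 m[sun→φ3] = [F, F]
r7 m[sun→φ4] = [F, F]
r7 m[ice→φ0] = [F, F]
r7 m[ice→φ2] = [F, F]
r7 m[ice→φ3] = [F, F]
r7 m[ice→φ4] = [F, F]
r7 m[ice→φ5] = [F, F]
fixed point reached at round 7
messages reach a fixed point at round 7

CONVERGED at round 7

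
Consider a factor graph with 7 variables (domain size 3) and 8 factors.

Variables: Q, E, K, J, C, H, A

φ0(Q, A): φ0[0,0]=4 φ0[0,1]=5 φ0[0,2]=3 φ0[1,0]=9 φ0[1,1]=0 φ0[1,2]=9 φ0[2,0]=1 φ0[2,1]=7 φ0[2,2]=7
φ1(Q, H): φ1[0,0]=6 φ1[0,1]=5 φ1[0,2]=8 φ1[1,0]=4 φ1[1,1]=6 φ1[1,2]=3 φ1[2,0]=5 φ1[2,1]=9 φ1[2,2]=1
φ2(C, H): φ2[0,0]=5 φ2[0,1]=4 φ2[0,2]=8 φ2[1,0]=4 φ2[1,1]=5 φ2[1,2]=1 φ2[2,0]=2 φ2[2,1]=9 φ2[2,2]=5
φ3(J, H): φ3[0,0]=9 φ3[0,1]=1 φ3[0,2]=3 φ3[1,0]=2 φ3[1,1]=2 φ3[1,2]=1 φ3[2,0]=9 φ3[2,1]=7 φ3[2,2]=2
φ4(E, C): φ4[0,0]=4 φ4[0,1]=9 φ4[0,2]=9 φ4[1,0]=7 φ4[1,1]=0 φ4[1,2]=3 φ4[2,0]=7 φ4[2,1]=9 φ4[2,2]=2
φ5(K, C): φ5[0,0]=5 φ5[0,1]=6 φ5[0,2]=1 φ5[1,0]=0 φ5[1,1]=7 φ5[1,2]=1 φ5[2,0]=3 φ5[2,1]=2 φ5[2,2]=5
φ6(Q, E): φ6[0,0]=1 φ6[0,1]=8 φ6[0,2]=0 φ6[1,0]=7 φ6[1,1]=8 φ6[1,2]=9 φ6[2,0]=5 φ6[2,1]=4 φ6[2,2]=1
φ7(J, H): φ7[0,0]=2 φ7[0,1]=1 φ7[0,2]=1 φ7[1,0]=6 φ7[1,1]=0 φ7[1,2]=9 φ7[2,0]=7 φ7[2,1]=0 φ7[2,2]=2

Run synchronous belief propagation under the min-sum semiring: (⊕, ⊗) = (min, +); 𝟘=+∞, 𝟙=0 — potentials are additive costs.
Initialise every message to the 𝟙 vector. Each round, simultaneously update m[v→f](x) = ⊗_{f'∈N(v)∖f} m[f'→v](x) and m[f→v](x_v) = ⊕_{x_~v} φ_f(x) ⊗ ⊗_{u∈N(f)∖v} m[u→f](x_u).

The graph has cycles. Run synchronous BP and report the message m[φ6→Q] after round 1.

message @ round 1 = [0, 7, 1]

init: all messages = 𝟙 over 3 values
r1 m[φ0→Q] = [3, 0, 1]
r1 m[φ0→A] = [1, 0, 3]
r1 m[φ1→Q] = [5, 3, 1]
r1 m[φ1→H] = [4, 5, 1]
r1 m[φ2→C] = [4, 1, 2]
r1 m[φ2→H] = [2, 4, 1]
r1 m[φ3→J] = [1, 1, 2]
r1 m[φ3→H] = [2, 1, 1]
r1 m[φ4→E] = [4, 0, 2]
r1 m[φ4→C] = [4, 0, 2]
r1 m[φ5→K] = [1, 0, 2]
r1 m[φ5→C] = [0, 2, 1]
r1 m[φ6→Q] = [0, 7, 1]
r1 m[φ6→E] = [1, 4, 0]
r1 m[φ7→J] = [1, 0, 0]
r1 m[φ7→H] = [2, 0, 1]
r1 m[Q→φ0] = [0, 0, 0]
r1 m[Q→φ1] = [0, 0, 0]
r1 m[Q→φ6] = [0, 0, 0]
r1 m[E→φ4] = [0, 0, 0]
r1 m[E→φ6] = [0, 0, 0]
r1 m[K→φ5] = [0, 0, 0]
r1 m[J→φ3] = [0, 0, 0]
r1 m[J→φ7] = [0, 0, 0]
r1 m[C→φ2] = [0, 0, 0]
r1 m[C→φ4] = [0, 0, 0]
r1 m[C→φ5] = [0, 0, 0]
r1 m[H→φ1] = [0, 0, 0]
r1 m[H→φ2] = [0, 0, 0]
r1 m[H→φ3] = [0, 0, 0]
r1 m[H→φ7] = [0, 0, 0]
r1 m[A→φ0] = [0, 0, 0]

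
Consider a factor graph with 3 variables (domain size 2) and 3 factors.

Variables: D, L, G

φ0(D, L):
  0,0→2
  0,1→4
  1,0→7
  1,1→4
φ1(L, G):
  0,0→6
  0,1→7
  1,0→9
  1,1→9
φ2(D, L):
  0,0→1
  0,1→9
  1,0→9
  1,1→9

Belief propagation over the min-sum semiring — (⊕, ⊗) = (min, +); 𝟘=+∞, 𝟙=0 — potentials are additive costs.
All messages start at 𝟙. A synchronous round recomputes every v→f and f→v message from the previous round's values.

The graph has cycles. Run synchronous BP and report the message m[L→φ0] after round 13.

message @ round 13 = [27, 38]

init: all messages = 𝟙 over 2 values
r1 m[φ0→D] = [2, 4]
r1 m[φ0→L] = [2, 4]
r1 m[φ1→L] = [6, 9]
r1 m[φ1→G] = [6, 7]
r1 m[φ2→D] = [1, 9]
r1 m[φ2→L] = [1, 9]
r1 m[D→φ0] = [0, 0]
r1 m[D→φ2] = [0, 0]
r1 m[L→φ0] = [0, 0]
r1 m[L→φ1] = [0, 0]
r1 m[L→φ2] = [0, 0]
r1 m[G→φ1] = [0, 0]
r2 m[φ0→D] = [2, 4]
r2 m[φ0→L] = [2, 4]
r2 m[φ1→L] = [6, 9]
r2 m[φ1→G] = [6, 7]
r2 m[φ2→D] = [1, 9]
r2 m[φ2→L] = [1, 9]
r2 m[D→φ0] = [1, 9]
r2 m[D→φ2] = [2, 4]
r2 m[L→φ0] = [7, 18]
r2 m[L→φ1] = [3, 13]
r2 m[L→φ2] = [8, 13]
r2 m[G→φ1] = [0, 0]
r3 m[φ0→D] = [9, 14]
r3 m[φ0→L] = [3, 5]
r3 m[φ1→L] = [6, 9]
r3 m[φ1→G] = [9, 10]
r3 m[φ2→D] = [9, 17]
r3 m[φ2→L] = [3, 11]
r3 m[D→φ0] = [1, 9]
r3 m[D→φ2] = [2, 4]
r3 m[L→φ0] = [7, 18]
r3 m[L→φ1] = [3, 13]
r3 m[L→φ2] = [8, 13]
r3 m[G→φ1] = [0, 0]
r4 m[φ0→D] = [9, 14]
r4 m[φ0→L] = [3, 5]
r4 m[φ1→L] = [6, 9]
r4 m[φ1→G] = [9, 10]
r4 m[φ2→D] = [9, 17]
r4 m[φ2→L] = [3, 11]
r4 m[D→φ0] = [9, 17]
r4 m[D→φ2] = [9, 14]
r4 m[L→φ0] = [9, 20]
r4 m[L→φ1] = [6, 16]
r4 m[L→φ2] = [9, 14]
r4 m[G→φ1] = [0, 0]
r5 m[φ0→D] = [11, 16]
r5 m[φ0→L] = [11, 13]
r5 m[φ1→L] = [6, 9]
r5 m[φ1→G] = [12, 13]
r5 m[φ2→D] = [10, 18]
r5 m[φ2→L] = [10, 18]
r5 m[D→φ0] = [9, 17]
r5 m[D→φ2] = [9, 14]
r5 m[L→φ0] = [9, 20]
r5 m[L→φ1] = [6, 16]
r5 m[L→φ2] = [9, 14]
r5 m[G→φ1] = [0, 0]
r6 m[φ0→D] = [11, 16]
r6 m[φ0→L] = [11, 13]
r6 m[φ1→L] = [6, 9]
r6 m[φ1→G] = [12, 13]
r6 m[φ2→D] = [10, 18]
r6 m[φ2→L] = [10, 18]
r6 m[D→φ0] = [10, 18]
r6 m[D→φ2] = [11, 16]
r6 m[L→φ0] = [16, 27]
r6 m[L→φ1] = [21, 31]
r6 m[L→φ2] = [17, 22]
r6 m[G→φ1] = [0, 0]
r7 m[φ0→D] = [18, 23]
r7 m[φ0→L] = [12, 14]
r7 m[φ1→L] = [6, 9]
r7 m[φ1→G] = [27, 28]
r7 m[φ2→D] = [18, 26]
r7 m[φ2→L] = [12, 20]
r7 m[D→φ0] = [10, 18]
r7 m[D→φ2] = [11, 16]
r7 m[L→φ0] = [16, 27]
r7 m[L→φ1] = [21, 31]
r7 m[L→φ2] = [17, 22]
r7 m[G→φ1] = [0, 0]
r8 m[φ0→D] = [18, 23]
r8 m[φ0→L] = [12, 14]
r8 m[φ1→L] = [6, 9]
r8 m[φ1→G] = [27, 28]
r8 m[φ2→D] = [18, 26]
r8 m[φ2→L] = [12, 20]
r8 m[D→φ0] = [18, 26]
r8 m[D→φ2] = [18, 23]
r8 m[L→φ0] = [18, 29]
r8 m[L→φ1] = [24, 34]
r8 m[L→φ2] = [18, 23]
r8 m[G→φ1] = [0, 0]
r9 m[φ0→D] = [20, 25]
r9 m[φ0→L] = [20, 22]
r9 m[φ1→L] = [6, 9]
r9 m[φ1→G] = [30, 31]
r9 m[φ2→D] = [19, 27]
r9 m[φ2→L] = [19, 27]
r9 m[D→φ0] = [18, 26]
r9 m[D→φ2] = [18, 23]
r9 m[L→φ0] = [18, 29]
r9 m[L→φ1] = [24, 34]
r9 m[L→φ2] = [18, 23]
r9 m[G→φ1] = [0, 0]
r10 m[φ0→D] = [20, 25]
r10 m[φ0→L] = [20, 22]
r10 m[φ1→L] = [6, 9]
r10 m[φ1→G] = [30, 31]
r10 m[φ2→D] = [19, 27]
r10 m[φ2→L] = [19, 27]
r10 m[D→φ0] = [19, 27]
r10 m[D→φ2] = [20, 25]
r10 m[L→φ0] = [25, 36]
r10 m[L→φ1] = [39, 49]
r10 m[L→φ2] = [26, 31]
r10 m[G→φ1] = [0, 0]
r11 m[φ0→D] = [27, 32]
r11 m[φ0→L] = [21, 23]
r11 m[φ1→L] = [6, 9]
r11 m[φ1→G] = [45, 46]
r11 m[φ2→D] = [27, 35]
r11 m[φ2→L] = [21, 29]
r11 m[D→φ0] = [19, 27]
r11 m[D→φ2] = [20, 25]
r11 m[L→φ0] = [25, 36]
r11 m[L→φ1] = [39, 49]
r11 m[L→φ2] = [26, 31]
r11 m[G→φ1] = [0, 0]
r12 m[φ0→D] = [27, 32]
r12 m[φ0→L] = [21, 23]
r12 m[φ1→L] = [6, 9]
r12 m[φ1→G] = [45, 46]
r12 m[φ2→D] = [27, 35]
r12 m[φ2→L] = [21, 29]
r12 m[D→φ0] = [27, 35]
r12 m[D→φ2] = [27, 32]
r12 m[L→φ0] = [27, 38]
r12 m[L→φ1] = [42, 52]
r12 m[L→φ2] = [27, 32]
r12 m[G→φ1] = [0, 0]
r13 m[φ0→D] = [29, 34]
r13 m[φ0→L] = [29, 31]
r13 m[φ1→L] = [6, 9]
r13 m[φ1→G] = [48, 49]
r13 m[φ2→D] = [28, 36]
r13 m[φ2→L] = [28, 36]
r13 m[D→φ0] = [27, 35]
r13 m[D→φ2] = [27, 32]
r13 m[L→φ0] = [27, 38]
r13 m[L→φ1] = [42, 52]
r13 m[L→φ2] = [27, 32]
r13 m[G→φ1] = [0, 0]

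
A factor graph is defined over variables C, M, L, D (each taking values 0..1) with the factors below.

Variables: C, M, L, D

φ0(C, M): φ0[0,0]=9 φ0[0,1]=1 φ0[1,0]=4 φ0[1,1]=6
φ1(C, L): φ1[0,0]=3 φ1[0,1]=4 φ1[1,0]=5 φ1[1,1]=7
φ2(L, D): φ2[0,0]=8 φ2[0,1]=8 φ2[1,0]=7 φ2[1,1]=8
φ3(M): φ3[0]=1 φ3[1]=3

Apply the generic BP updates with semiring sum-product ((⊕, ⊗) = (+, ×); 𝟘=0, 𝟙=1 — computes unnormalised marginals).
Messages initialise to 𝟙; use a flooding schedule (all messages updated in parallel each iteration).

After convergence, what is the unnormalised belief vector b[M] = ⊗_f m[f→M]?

b[M] = [1712, 3654]

init: all messages = 𝟙 over 2 values
r1 m[φ0→C] = [10, 10]
r1 m[φ0→M] = [13, 7]
r1 m[φ1→C] = [7, 12]
r1 m[φ1→L] = [8, 11]
r1 m[φ2→L] = [16, 15]
r1 m[φ2→D] = [15, 16]
r1 m[φ3→M] = [1, 3]
r1 m[C→φ0] = [1, 1]
r1 m[C→φ1] = [1, 1]
r1 m[M→φ0] = [1, 1]
r1 m[M→φ3] = [1, 1]
r1 m[L→φ1] = [1, 1]
r1 m[L→φ2] = [1, 1]
r1 m[D→φ2] = [1, 1]
r2 m[φ0→C] = [10, 10]
r2 m[φ0→M] = [13, 7]
r2 m[φ1→C] = [7, 12]
r2 m[φ1→L] = [8, 11]
r2 m[φ2→L] = [16, 15]
r2 m[φ2→D] = [15, 16]
r2 m[φ3→M] = [1, 3]
r2 m[C→φ0] = [7, 12]
r2 m[C→φ1] = [10, 10]
r2 m[M→φ0] = [1, 3]
r2 m[M→φ3] = [13, 7]
r2 m[L→φ1] = [16, 15]
r2 m[L→φ2] = [8, 11]
r2 m[D→φ2] = [1, 1]
r3 m[φ0→C] = [12, 22]
r3 m[φ0→M] = [111, 79]
r3 m[φ1→C] = [108, 185]
r3 m[φ1→L] = [80, 110]
r3 m[φ2→L] = [16, 15]
r3 m[φ2→D] = [141, 152]
r3 m[φ3→M] = [1, 3]
r3 m[C→φ0] = [7, 12]
r3 m[C→φ1] = [10, 10]
r3 m[M→φ0] = [1, 3]
r3 m[M→φ3] = [13, 7]
r3 m[L→φ1] = [16, 15]
r3 m[L→φ2] = [8, 11]
r3 m[D→φ2] = [1, 1]
r4 m[φ0→C] = [12, 22]
r4 m[φ0→M] = [111, 79]
r4 m[φ1→C] = [108, 185]
r4 m[φ1→L] = [80, 110]
r4 m[φ2→L] = [16, 15]
r4 m[φ2→D] = [141, 152]
r4 m[φ3→M] = [1, 3]
r4 m[C→φ0] = [108, 185]
r4 m[C→φ1] = [12, 22]
r4 m[M→φ0] = [1, 3]
r4 m[M→φ3] = [111, 79]
r4 m[L→φ1] = [16, 15]
r4 m[L→φ2] = [80, 110]
r4 m[D→φ2] = [1, 1]
r5 m[φ0→C] = [12, 22]
r5 m[φ0→M] = [1712, 1218]
r5 m[φ1→C] = [108, 185]
r5 m[φ1→L] = [146, 202]
r5 m[φ2→L] = [16, 15]
r5 m[φ2→D] = [1410, 1520]
r5 m[φ3→M] = [1, 3]
r5 m[C→φ0] = [108, 185]
r5 m[C→φ1] = [12, 22]
r5 m[M→φ0] = [1, 3]
r5 m[M→φ3] = [111, 79]
r5 m[L→φ1] = [16, 15]
r5 m[L→φ2] = [80, 110]
r5 m[D→φ2] = [1, 1]
r6 m[φ0→C] = [12, 22]
r6 m[φ0→M] = [1712, 1218]
r6 m[φ1→C] = [108, 185]
r6 m[φ1→L] = [146, 202]
r6 m[φ2→L] = [16, 15]
r6 m[φ2→D] = [1410, 1520]
r6 m[φ3→M] = [1, 3]
r6 m[C→φ0] = [108, 185]
r6 m[C→φ1] = [12, 22]
r6 m[M→φ0] = [1, 3]
r6 m[M→φ3] = [1712, 1218]
r6 m[L→φ1] = [16, 15]
r6 m[L→φ2] = [146, 202]
r6 m[D→φ2] = [1, 1]
r7 m[φ0→C] = [12, 22]
r7 m[φ0→M] = [1712, 1218]
r7 m[φ1→C] = [108, 185]
r7 m[φ1→L] = [146, 202]
r7 m[φ2→L] = [16, 15]
r7 m[φ2→D] = [2582, 2784]
r7 m[φ3→M] = [1, 3]
r7 m[C→φ0] = [108, 185]
r7 m[C→φ1] = [12, 22]
r7 m[M→φ0] = [1, 3]
r7 m[M→φ3] = [1712, 1218]
r7 m[L→φ1] = [16, 15]
r7 m[L→φ2] = [146, 202]
r7 m[D→φ2] = [1, 1]
r8 m[φ0→C] = [12, 22]
r8 m[φ0→M] = [1712, 1218]
r8 m[φ1→C] = [108, 185]
r8 m[φ1→L] = [146, 202]
r8 m[φ2→L] = [16, 15]
r8 m[φ2→D] = [2582, 2784]
r8 m[φ3→M] = [1, 3]
r8 m[C→φ0] = [108, 185]
r8 m[C→φ1] = [12, 22]
r8 m[M→φ0] = [1, 3]
r8 m[M→φ3] = [1712, 1218]
r8 m[L→φ1] = [16, 15]
r8 m[L→φ2] = [146, 202]
r8 m[D→φ2] = [1, 1]
fixed point reached at round 8
b[M] = ⊗ incoming = [1712, 3654]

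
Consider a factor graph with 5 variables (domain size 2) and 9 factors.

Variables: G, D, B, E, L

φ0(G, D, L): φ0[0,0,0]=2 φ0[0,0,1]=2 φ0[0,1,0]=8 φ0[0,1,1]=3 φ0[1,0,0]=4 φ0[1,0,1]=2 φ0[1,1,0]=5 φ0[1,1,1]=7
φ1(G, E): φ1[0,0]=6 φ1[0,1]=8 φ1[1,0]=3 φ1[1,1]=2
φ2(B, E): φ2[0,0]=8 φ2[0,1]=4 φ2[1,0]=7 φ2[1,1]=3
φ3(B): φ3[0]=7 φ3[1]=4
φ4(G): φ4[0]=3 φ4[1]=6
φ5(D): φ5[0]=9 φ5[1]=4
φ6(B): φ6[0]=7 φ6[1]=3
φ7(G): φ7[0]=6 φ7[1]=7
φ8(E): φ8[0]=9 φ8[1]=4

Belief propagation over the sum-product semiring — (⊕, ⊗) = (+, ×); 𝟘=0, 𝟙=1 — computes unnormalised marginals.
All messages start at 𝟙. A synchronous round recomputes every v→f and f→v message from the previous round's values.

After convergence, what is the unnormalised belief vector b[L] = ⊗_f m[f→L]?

b[L] = [64408416, 46304976]

init: all messages = 𝟙 over 2 values
r1 m[φ0→G] = [15, 18]
r1 m[φ0→D] = [10, 23]
r1 m[φ0→L] = [19, 14]
r1 m[φ1→G] = [14, 5]
r1 m[φ1→E] = [9, 10]
r1 m[φ2→B] = [12, 10]
r1 m[φ2→E] = [15, 7]
r1 m[φ3→B] = [7, 4]
r1 m[φ4→G] = [3, 6]
r1 m[φ5→D] = [9, 4]
r1 m[φ6→B] = [7, 3]
r1 m[φ7→G] = [6, 7]
r1 m[φ8→E] = [9, 4]
r1 m[G→φ0] = [1, 1]
r1 m[G→φ1] = [1, 1]
r1 m[G→φ4] = [1, 1]
r1 m[G→φ7] = [1, 1]
r1 m[D→φ0] = [1, 1]
r1 m[D→φ5] = [1, 1]
r1 m[B→φ2] = [1, 1]
r1 m[B→φ3] = [1, 1]
r1 m[B→φ6] = [1, 1]
r1 m[E→φ1] = [1, 1]
r1 m[E→φ2] = [1, 1]
r1 m[E→φ8] = [1, 1]
r1 m[L→φ0] = [1, 1]
r2 m[φ0→G] = [15, 18]
r2 m[φ0→D] = [10, 23]
r2 m[φ0→L] = [19, 14]
r2 m[φ1→G] = [14, 5]
r2 m[φ1→E] = [9, 10]
r2 m[φ2→B] = [12, 10]
r2 m[φ2→E] = [15, 7]
r2 m[φ3→B] = [7, 4]
r2 m[φ4→G] = [3, 6]
r2 m[φ5→D] = [9, 4]
r2 m[φ6→B] = [7, 3]
r2 m[φ7→G] = [6, 7]
r2 m[φ8→E] = [9, 4]
r2 m[G→φ0] = [252, 210]
r2 m[G→φ1] = [270, 756]
r2 m[G→φ4] = [1260, 630]
r2 m[G→φ7] = [630, 540]
r2 m[D→φ0] = [9, 4]
r2 m[D→φ5] = [10, 23]
r2 m[B→φ2] = [49, 12]
r2 m[B→φ3] = [84, 30]
r2 m[B→φ6] = [84, 40]
r2 m[E→φ1] = [135, 28]
r2 m[E→φ2] = [81, 40]
r2 m[E→φ8] = [135, 70]
r2 m[L→φ0] = [1, 1]
r3 m[φ0→G] = [80, 102]
r3 m[φ0→D] = [2268, 5292]
r3 m[φ0→L] = [24360, 17220]
r3 m[φ1→G] = [1034, 461]
r3 m[φ1→E] = [3888, 3672]
r3 m[φ2→B] = [808, 687]
r3 m[φ2→E] = [476, 232]
r3 m[φ3→B] = [7, 4]
r3 m[φ4→G] = [3, 6]
r3 m[φ5→D] = [9, 4]
r3 m[φ6→B] = [7, 3]
r3 m[φ7→G] = [6, 7]
r3 m[φ8→E] = [9, 4]
r3 m[G→φ0] = [252, 210]
r3 m[G→φ1] = [270, 756]
r3 m[G→φ4] = [1260, 630]
r3 m[G→φ7] = [630, 540]
r3 m[D→φ0] = [9, 4]
r3 m[D→φ5] = [10, 23]
r3 m[B→φ2] = [49, 12]
r3 m[B→φ3] = [84, 30]
r3 m[B→φ6] = [84, 40]
r3 m[E→φ1] = [135, 28]
r3 m[E→φ2] = [81, 40]
r3 m[E→φ8] = [135, 70]
r3 m[L→φ0] = [1, 1]
r4 m[φ0→G] = [80, 102]
r4 m[φ0→D] = [2268, 5292]
r4 m[φ0→L] = [24360, 17220]
r4 m[φ1→G] = [1034, 461]
r4 m[φ1→E] = [3888, 3672]
r4 m[φ2→B] = [808, 687]
r4 m[φ2→E] = [476, 232]
r4 m[φ3→B] = [7, 4]
r4 m[φ4→G] = [3, 6]
r4 m[φ5→D] = [9, 4]
r4 m[φ6→B] = [7, 3]
r4 m[φ7→G] = [6, 7]
r4 m[φ8→E] = [9, 4]
r4 m[G→φ0] = [18612, 19362]
r4 m[G→φ1] = [1440, 4284]
r4 m[G→φ4] = [496320, 329154]
r4 m[G→φ7] = [248160, 282132]
r4 m[D→φ0] = [9, 4]
r4 m[D→φ5] = [2268, 5292]
r4 m[B→φ2] = [49, 12]
r4 m[B→φ3] = [5656, 2061]
r4 m[B→φ6] = [5656, 2748]
r4 m[E→φ1] = [4284, 928]
r4 m[E→φ2] = [34992, 14688]
r4 m[E→φ8] = [1850688, 851904]
r4 m[L→φ0] = [1, 1]
r5 m[φ0→G] = [80, 102]
r5 m[φ0→D] = [190620, 437076]
r5 m[φ0→L] = [2014872, 1449012]
r5 m[φ1→G] = [33128, 14708]
r5 m[φ1→E] = [21492, 20088]
r5 m[φ2→B] = [338688, 289008]
r5 m[φ2→E] = [476, 232]
r5 m[φ3→B] = [7, 4]
r5 m[φ4→G] = [3, 6]
r5 m[φ5→D] = [9, 4]
r5 m[φ6→B] = [7, 3]
r5 m[φ7→G] = [6, 7]
r5 m[φ8→E] = [9, 4]
r5 m[G→φ0] = [18612, 19362]
r5 m[G→φ1] = [1440, 4284]
r5 m[G→φ4] = [496320, 329154]
r5 m[G→φ7] = [248160, 282132]
r5 m[D→φ0] = [9, 4]
r5 m[D→φ5] = [2268, 5292]
r5 m[B→φ2] = [49, 12]
r5 m[B→φ3] = [5656, 2061]
r5 m[B→φ6] = [5656, 2748]
r5 m[E→φ1] = [4284, 928]
r5 m[E→φ2] = [34992, 14688]
r5 m[E→φ8] = [1850688, 851904]
r5 m[L→φ0] = [1, 1]
r6 m[φ0→G] = [80, 102]
r6 m[φ0→D] = [190620, 437076]
r6 m[φ0→L] = [2014872, 1449012]
r6 m[φ1→G] = [33128, 14708]
r6 m[φ1→E] = [21492, 20088]
r6 m[φ2→B] = [338688, 289008]
r6 m[φ2→E] = [476, 232]
r6 m[φ3→B] = [7, 4]
r6 m[φ4→G] = [3, 6]
r6 m[φ5→D] = [9, 4]
r6 m[φ6→B] = [7, 3]
r6 m[φ7→G] = [6, 7]
r6 m[φ8→E] = [9, 4]
r6 m[G→φ0] = [596304, 617736]
r6 m[G→φ1] = [1440, 4284]
r6 m[G→φ4] = [15901440, 10501512]
r6 m[G→φ7] = [7950720, 9001296]
r6 m[D→φ0] = [9, 4]
r6 m[D→φ5] = [190620, 437076]
r6 m[B→φ2] = [49, 12]
r6 m[B→φ3] = [2370816, 867024]
r6 m[B→φ6] = [2370816, 1156032]
r6 m[E→φ1] = [4284, 928]
r6 m[E→φ2] = [193428, 80352]
r6 m[E→φ8] = [10230192, 4660416]
r6 m[L→φ0] = [1, 1]
r7 m[φ0→G] = [80, 102]
r7 m[φ0→D] = [6091632, 13972176]
r7 m[φ0→L] = [64408416, 46304976]
r7 m[φ1→G] = [33128, 14708]
r7 m[φ1→E] = [21492, 20088]
r7 m[φ2→B] = [1868832, 1595052]
r7 m[φ2→E] = [476, 232]
r7 m[φ3→B] = [7, 4]
r7 m[φ4→G] = [3, 6]
r7 m[φ5→D] = [9, 4]
r7 m[φ6→B] = [7, 3]
r7 m[φ7→G] = [6, 7]
r7 m[φ8→E] = [9, 4]
r7 m[G→φ0] = [596304, 617736]
r7 m[G→φ1] = [1440, 4284]
r7 m[G→φ4] = [15901440, 10501512]
r7 m[G→φ7] = [7950720, 9001296]
r7 m[D→φ0] = [9, 4]
r7 m[D→φ5] = [190620, 437076]
r7 m[B→φ2] = [49, 12]
r7 m[B→φ3] = [2370816, 867024]
r7 m[B→φ6] = [2370816, 1156032]
r7 m[E→φ1] = [4284, 928]
r7 m[E→φ2] = [193428, 80352]
r7 m[E→φ8] = [10230192, 4660416]
r7 m[L→φ0] = [1, 1]
r8 m[φ0→G] = [80, 102]
r8 m[φ0→D] = [6091632, 13972176]
r8 m[φ0→L] = [64408416, 46304976]
r8 m[φ1→G] = [33128, 14708]
r8 m[φ1→E] = [21492, 20088]
r8 m[φ2→B] = [1868832, 1595052]
r8 m[φ2→E] = [476, 232]
r8 m[φ3→B] = [7, 4]
r8 m[φ4→G] = [3, 6]
r8 m[φ5→D] = [9, 4]
r8 m[φ6→B] = [7, 3]
r8 m[φ7→G] = [6, 7]
r8 m[φ8→E] = [9, 4]
r8 m[G→φ0] = [596304, 617736]
r8 m[G→φ1] = [1440, 4284]
r8 m[G→φ4] = [15901440, 10501512]
r8 m[G→φ7] = [7950720, 9001296]
r8 m[D→φ0] = [9, 4]
r8 m[D→φ5] = [6091632, 13972176]
r8 m[B→φ2] = [49, 12]
r8 m[B→φ3] = [13081824, 4785156]
r8 m[B→φ6] = [13081824, 6380208]
r8 m[E→φ1] = [4284, 928]
r8 m[E→φ2] = [193428, 80352]
r8 m[E→φ8] = [10230192, 4660416]
r8 m[L→φ0] = [1, 1]
r9 m[φ0→G] = [80, 102]
r9 m[φ0→D] = [6091632, 13972176]
r9 m[φ0→L] = [64408416, 46304976]
r9 m[φ1→G] = [33128, 14708]
r9 m[φ1→E] = [21492, 20088]
r9 m[φ2→B] = [1868832, 1595052]
r9 m[φ2→E] = [476, 232]
r9 m[φ3→B] = [7, 4]
r9 m[φ4→G] = [3, 6]
r9 m[φ5→D] = [9, 4]
r9 m[φ6→B] = [7, 3]
r9 m[φ7→G] = [6, 7]
r9 m[φ8→E] = [9, 4]
r9 m[G→φ0] = [596304, 617736]
r9 m[G→φ1] = [1440, 4284]
r9 m[G→φ4] = [15901440, 10501512]
r9 m[G→φ7] = [7950720, 9001296]
r9 m[D→φ0] = [9, 4]
r9 m[D→φ5] = [6091632, 13972176]
r9 m[B→φ2] = [49, 12]
r9 m[B→φ3] = [13081824, 4785156]
r9 m[B→φ6] = [13081824, 6380208]
r9 m[E→φ1] = [4284, 928]
r9 m[E→φ2] = [193428, 80352]
r9 m[E→φ8] = [10230192, 4660416]
r9 m[L→φ0] = [1, 1]
fixed point reached at round 9
b[L] = ⊗ incoming = [64408416, 46304976]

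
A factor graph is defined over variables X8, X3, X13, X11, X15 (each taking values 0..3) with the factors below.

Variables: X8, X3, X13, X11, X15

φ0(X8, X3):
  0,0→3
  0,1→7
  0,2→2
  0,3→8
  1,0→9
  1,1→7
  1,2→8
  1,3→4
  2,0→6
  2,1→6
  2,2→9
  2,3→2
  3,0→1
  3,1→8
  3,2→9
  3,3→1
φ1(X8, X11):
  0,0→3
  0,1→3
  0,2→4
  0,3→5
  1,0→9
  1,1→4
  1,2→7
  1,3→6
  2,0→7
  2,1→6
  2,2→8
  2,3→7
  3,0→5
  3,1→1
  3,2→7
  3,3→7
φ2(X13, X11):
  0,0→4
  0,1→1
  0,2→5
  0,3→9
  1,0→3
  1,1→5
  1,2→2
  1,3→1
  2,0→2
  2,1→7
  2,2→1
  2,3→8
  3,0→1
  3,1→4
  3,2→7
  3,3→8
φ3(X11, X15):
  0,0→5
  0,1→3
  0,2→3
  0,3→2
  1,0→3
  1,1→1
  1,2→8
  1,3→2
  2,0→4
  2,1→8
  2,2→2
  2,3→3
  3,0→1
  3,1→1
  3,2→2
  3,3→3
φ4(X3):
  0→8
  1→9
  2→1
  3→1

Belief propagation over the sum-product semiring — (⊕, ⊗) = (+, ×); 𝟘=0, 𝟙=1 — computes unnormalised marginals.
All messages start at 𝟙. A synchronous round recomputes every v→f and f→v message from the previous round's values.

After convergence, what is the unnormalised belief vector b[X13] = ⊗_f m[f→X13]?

b[X13] = [597997, 346485, 441931, 636644]

init: all messages = 𝟙 over 4 values
r1 m[φ0→X8] = [20, 28, 23, 19]
r1 m[φ0→X3] = [19, 28, 28, 15]
r1 m[φ1→X8] = [15, 26, 28, 20]
r1 m[φ1→X11] = [24, 14, 26, 25]
r1 m[φ2→X13] = [19, 11, 18, 20]
r1 m[φ2→X11] = [10, 17, 15, 26]
r1 m[φ3→X11] = [13, 14, 17, 7]
r1 m[φ3→X15] = [13, 13, 15, 10]
r1 m[φ4→X3] = [8, 9, 1, 1]
r1 m[X8→φ0] = [1, 1, 1, 1]
r1 m[X8→φ1] = [1, 1, 1, 1]
r1 m[X3→φ0] = [1, 1, 1, 1]
r1 m[X3→φ4] = [1, 1, 1, 1]
r1 m[X13→φ2] = [1, 1, 1, 1]
r1 m[X11→φ1] = [1, 1, 1, 1]
r1 m[X11→φ2] = [1, 1, 1, 1]
r1 m[X11→φ3] = [1, 1, 1, 1]
r1 m[X15→φ3] = [1, 1, 1, 1]
r2 m[φ0→X8] = [20, 28, 23, 19]
r2 m[φ0→X3] = [19, 28, 28, 15]
r2 m[φ1→X8] = [15, 26, 28, 20]
r2 m[φ1→X11] = [24, 14, 26, 25]
r2 m[φ2→X13] = [19, 11, 18, 20]
r2 m[φ2→X11] = [10, 17, 15, 26]
r2 m[φ3→X11] = [13, 14, 17, 7]
r2 m[φ3→X15] = [13, 13, 15, 10]
r2 m[φ4→X3] = [8, 9, 1, 1]
r2 m[X8→φ0] = [15, 26, 28, 20]
r2 m[X8→φ1] = [20, 28, 23, 19]
r2 m[X3→φ0] = [8, 9, 1, 1]
r2 m[X3→φ4] = [19, 28, 28, 15]
r2 m[X13→φ2] = [1, 1, 1, 1]
r2 m[X11→φ1] = [130, 238, 255, 182]
r2 m[X11→φ2] = [312, 196, 442, 175]
r2 m[X11→φ3] = [240, 238, 390, 650]
r2 m[X15→φ3] = [1, 1, 1, 1]
r3 m[φ0→X8] = [97, 147, 113, 90]
r3 m[φ0→X3] = [467, 615, 670, 300]
r3 m[φ1→X8] = [3034, 4999, 5652, 3947]
r3 m[φ1→X11] = [568, 329, 593, 562]
r3 m[φ2→X13] = [5229, 2975, 3838, 5590]
r3 m[φ2→X11] = [10, 17, 15, 26]
r3 m[φ3→X11] = [13, 14, 17, 7]
r3 m[φ3→X15] = [4124, 4728, 4704, 4076]
r3 m[φ4→X3] = [8, 9, 1, 1]
r3 m[X8→φ0] = [15, 26, 28, 20]
r3 m[X8→φ1] = [20, 28, 23, 19]
r3 m[X3→φ0] = [8, 9, 1, 1]
r3 m[X3→φ4] = [19, 28, 28, 15]
r3 m[X13→φ2] = [1, 1, 1, 1]
r3 m[X11→φ1] = [130, 238, 255, 182]
r3 m[X11→φ2] = [312, 196, 442, 175]
r3 m[X11→φ3] = [240, 238, 390, 650]
r3 m[X15→φ3] = [1, 1, 1, 1]
r4 m[φ0→X8] = [97, 147, 113, 90]
r4 m[φ0→X3] = [467, 615, 670, 300]
r4 m[φ1→X8] = [3034, 4999, 5652, 3947]
r4 m[φ1→X11] = [568, 329, 593, 562]
r4 m[φ2→X13] = [5229, 2975, 3838, 5590]
r4 m[φ2→X11] = [10, 17, 15, 26]
r4 m[φ3→X11] = [13, 14, 17, 7]
r4 m[φ3→X15] = [4124, 4728, 4704, 4076]
r4 m[φ4→X3] = [8, 9, 1, 1]
r4 m[X8→φ0] = [3034, 4999, 5652, 3947]
r4 m[X8→φ1] = [97, 147, 113, 90]
r4 m[X3→φ0] = [8, 9, 1, 1]
r4 m[X3→φ4] = [467, 615, 670, 300]
r4 m[X13→φ2] = [1, 1, 1, 1]
r4 m[X11→φ1] = [130, 238, 255, 182]
r4 m[X11→φ2] = [7384, 4606, 10081, 3934]
r4 m[X11→φ3] = [5680, 5593, 8895, 14612]
r4 m[X15→φ3] = [1, 1, 1, 1]
r5 m[φ0→X8] = [97, 147, 113, 90]
r5 m[φ0→X3] = [91952, 121719, 132451, 59519]
r5 m[φ1→X8] = [3034, 4999, 5652, 3947]
r5 m[φ1→X11] = [2855, 1647, 2951, 2788]
r5 m[φ2→X13] = [119953, 69278, 88563, 127847]
r5 m[φ2→X11] = [10, 17, 15, 26]
r5 m[φ3→X11] = [13, 14, 17, 7]
r5 m[φ3→X15] = [95371, 108405, 108798, 93067]
r5 m[φ4→X3] = [8, 9, 1, 1]
r5 m[X8→φ0] = [3034, 4999, 5652, 3947]
r5 m[X8→φ1] = [97, 147, 113, 90]
r5 m[X3→φ0] = [8, 9, 1, 1]
r5 m[X3→φ4] = [467, 615, 670, 300]
r5 m[X13→φ2] = [1, 1, 1, 1]
r5 m[X11→φ1] = [130, 238, 255, 182]
r5 m[X11→φ2] = [7384, 4606, 10081, 3934]
r5 m[X11→φ3] = [5680, 5593, 8895, 14612]
r5 m[X15→φ3] = [1, 1, 1, 1]
r6 m[φ0→X8] = [97, 147, 113, 90]
r6 m[φ0→X3] = [91952, 121719, 132451, 59519]
r6 m[φ1→X8] = [3034, 4999, 5652, 3947]
r6 m[φ1→X11] = [2855, 1647, 2951, 2788]
r6 m[φ2→X13] = [119953, 69278, 88563, 127847]
r6 m[φ2→X11] = [10, 17, 15, 26]
r6 m[φ3→X11] = [13, 14, 17, 7]
r6 m[φ3→X15] = [95371, 108405, 108798, 93067]
r6 m[φ4→X3] = [8, 9, 1, 1]
r6 m[X8→φ0] = [3034, 4999, 5652, 3947]
r6 m[X8→φ1] = [97, 147, 113, 90]
r6 m[X3→φ0] = [8, 9, 1, 1]
r6 m[X3→φ4] = [91952, 121719, 132451, 59519]
r6 m[X13→φ2] = [1, 1, 1, 1]
r6 m[X11→φ1] = [130, 238, 255, 182]
r6 m[X11→φ2] = [37115, 23058, 50167, 19516]
r6 m[X11→φ3] = [28550, 27999, 44265, 72488]
r6 m[X15→φ3] = [1, 1, 1, 1]
r7 m[φ0→X8] = [97, 147, 113, 90]
r7 m[φ0→X3] = [91952, 121719, 132451, 59519]
r7 m[φ1→X8] = [3034, 4999, 5652, 3947]
r7 m[φ1→X11] = [2855, 1647, 2951, 2788]
r7 m[φ2→X13] = [597997, 346485, 441931, 636644]
r7 m[φ2→X11] = [10, 17, 15, 26]
r7 m[φ3→X11] = [13, 14, 17, 7]
r7 m[φ3→X15] = [476295, 540257, 543148, 463357]
r7 m[φ4→X3] = [8, 9, 1, 1]
r7 m[X8→φ0] = [3034, 4999, 5652, 3947]
r7 m[X8→φ1] = [97, 147, 113, 90]
r7 m[X3→φ0] = [8, 9, 1, 1]
r7 m[X3→φ4] = [91952, 121719, 132451, 59519]
r7 m[X13→φ2] = [1, 1, 1, 1]
r7 m[X11→φ1] = [130, 238, 255, 182]
r7 m[X11→φ2] = [37115, 23058, 50167, 19516]
r7 m[X11→φ3] = [28550, 27999, 44265, 72488]
r7 m[X15→φ3] = [1, 1, 1, 1]
r8 m[φ0→X8] = [97, 147, 113, 90]
r8 m[φ0→X3] = [91952, 121719, 132451, 59519]
r8 m[φ1→X8] = [3034, 4999, 5652, 3947]
r8 m[φ1→X11] = [2855, 1647, 2951, 2788]
r8 m[φ2→X13] = [597997, 346485, 441931, 636644]
r8 m[φ2→X11] = [10, 17, 15, 26]
r8 m[φ3→X11] = [13, 14, 17, 7]
r8 m[φ3→X15] = [476295, 540257, 543148, 463357]
r8 m[φ4→X3] = [8, 9, 1, 1]
r8 m[X8→φ0] = [3034, 4999, 5652, 3947]
r8 m[X8→φ1] = [97, 147, 113, 90]
r8 m[X3→φ0] = [8, 9, 1, 1]
r8 m[X3→φ4] = [91952, 121719, 132451, 59519]
r8 m[X13→φ2] = [1, 1, 1, 1]
r8 m[X11→φ1] = [130, 238, 255, 182]
r8 m[X11→φ2] = [37115, 23058, 50167, 19516]
r8 m[X11→φ3] = [28550, 27999, 44265, 72488]
r8 m[X15→φ3] = [1, 1, 1, 1]
fixed point reached at round 8
b[X13] = ⊗ incoming = [597997, 346485, 441931, 636644]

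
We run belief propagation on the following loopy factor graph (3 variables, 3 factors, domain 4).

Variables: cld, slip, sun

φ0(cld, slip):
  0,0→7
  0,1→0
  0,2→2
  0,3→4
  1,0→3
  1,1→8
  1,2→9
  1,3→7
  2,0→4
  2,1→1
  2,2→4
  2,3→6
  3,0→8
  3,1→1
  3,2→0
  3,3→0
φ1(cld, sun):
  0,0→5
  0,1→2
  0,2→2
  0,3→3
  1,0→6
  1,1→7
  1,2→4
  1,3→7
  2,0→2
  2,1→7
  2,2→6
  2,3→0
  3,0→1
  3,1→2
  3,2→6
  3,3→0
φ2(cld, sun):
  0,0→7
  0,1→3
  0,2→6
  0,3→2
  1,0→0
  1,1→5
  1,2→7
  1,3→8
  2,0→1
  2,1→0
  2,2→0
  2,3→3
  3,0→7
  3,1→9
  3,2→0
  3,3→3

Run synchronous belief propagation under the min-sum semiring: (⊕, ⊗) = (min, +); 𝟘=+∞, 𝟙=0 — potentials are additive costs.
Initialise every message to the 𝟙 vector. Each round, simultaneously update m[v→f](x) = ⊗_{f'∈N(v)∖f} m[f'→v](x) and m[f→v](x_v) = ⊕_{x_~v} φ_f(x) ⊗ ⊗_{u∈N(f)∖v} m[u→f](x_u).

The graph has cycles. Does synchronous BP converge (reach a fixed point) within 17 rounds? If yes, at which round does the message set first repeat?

init: all messages = 𝟙 over 4 values
r1 m[φ0→cld] = [0, 3, 1, 0]
r1 m[φ0→slip] = [3, 0, 0, 0]
r1 m[φ1→cld] = [2, 4, 0, 0]
r1 m[φ1→sun] = [1, 2, 2, 0]
r1 m[φ2→cld] = [2, 0, 0, 0]
r1 m[φ2→sun] = [0, 0, 0, 2]
r1 m[cld→φ0] = [0, 0, 0, 0]
r1 m[cld→φ1] = [0, 0, 0, 0]
r1 m[cld→φ2] = [0, 0, 0, 0]
r1 m[slip→φ0] = [0, 0, 0, 0]
r1 m[sun→φ1] = [0, 0, 0, 0]
r1 m[sun→φ2] = [0, 0, 0, 0]
r2 m[φ0→cld] = [0, 3, 1, 0]
r2 m[φ0→slip] = [3, 0, 0, 0]
r2 m[φ1→cld] = [2, 4, 0, 0]
r2 m[φ1→sun] = [1, 2, 2, 0]
r2 m[φ2→cld] = [2, 0, 0, 0]
r2 m[φ2→sun] = [0, 0, 0, 2]
r2 m[cld→φ0] = [4, 4, 0, 0]
r2 m[cld→φ1] = [2, 3, 1, 0]
r2 m[cld→φ2] = [2, 7, 1, 0]
r2 m[slip→φ0] = [0, 0, 0, 0]
r2 m[sun→φ1] = [0, 0, 0, 2]
r2 m[sun→φ2] = [1, 2, 2, 0]
r3 m[φ0→cld] = [0, 3, 1, 0]
r3 m[φ0→slip] = [4, 1, 0, 0]
r3 m[φ1→cld] = [2, 4, 2, 1]
r3 m[φ1→sun] = [1, 2, 4, 0]
r3 m[φ2→cld] = [2, 1, 2, 2]
r3 m[φ2→sun] = [2, 1, 0, 3]
r3 m[cld→φ0] = [4, 4, 0, 0]
r3 m[cld→φ1] = [2, 3, 1, 0]
r3 m[cld→φ2] = [2, 7, 1, 0]
r3 m[slip→φ0] = [0, 0, 0, 0]
r3 m[sun→φ1] = [0, 0, 0, 2]
r3 m[sun→φ2] = [1, 2, 2, 0]
r4 m[φ0→cld] = [0, 3, 1, 0]
r4 m[φ0→slip] = [4, 1, 0, 0]
r4 m[φ1→cld] = [2, 4, 2, 1]
r4 m[φ1→sun] = [1, 2, 4, 0]
r4 m[φ2→cld] = [2, 1, 2, 2]
r4 m[φ2→sun] = [2, 1, 0, 3]
r4 m[cld→φ0] = [4, 5, 4, 3]
r4 m[cld→φ1] = [2, 4, 3, 2]
r4 m[cld→φ2] = [2, 7, 3, 1]
r4 m[slip→φ0] = [0, 0, 0, 0]
r4 m[sun→φ1] = [2, 1, 0, 3]
r4 m[sun→φ2] = [1, 2, 4, 0]
r5 m[φ0→cld] = [0, 3, 1, 0]
r5 m[φ0→slip] = [8, 4, 3, 3]
r5 m[φ1→cld] = [2, 4, 3, 3]
r5 m[φ1→sun] = [3, 4, 4, 2]
r5 m[φ2→cld] = [2, 1, 2, 3]
r5 m[φ2→sun] = [4, 3, 1, 4]
r5 m[cld→φ0] = [4, 5, 4, 3]
r5 m[cld→φ1] = [2, 4, 3, 2]
r5 m[cld→φ2] = [2, 7, 3, 1]
r5 m[slip→φ0] = [0, 0, 0, 0]
r5 m[sun→φ1] = [2, 1, 0, 3]
r5 m[sun→φ2] = [1, 2, 4, 0]
r6 m[φ0→cld] = [0, 3, 1, 0]
r6 m[φ0→slip] = [8, 4, 3, 3]
r6 m[φ1→cld] = [2, 4, 3, 3]
r6 m[φ1→sun] = [3, 4, 4, 2]
r6 m[φ2→cld] = [2, 1, 2, 3]
r6 m[φ2→sun] = [4, 3, 1, 4]
r6 m[cld→φ0] = [4, 5, 5, 6]
r6 m[cld→φ1] = [2, 4, 3, 3]
r6 m[cld→φ2] = [2, 7, 4, 3]
r6 m[slip→φ0] = [0, 0, 0, 0]
r6 m[sun→φ1] = [4, 3, 1, 4]
r6 m[sun→φ2] = [3, 4, 4, 2]
r7 m[φ0→cld] = [0, 3, 1, 0]
r7 m[φ0→slip] = [8, 4, 6, 6]
r7 m[φ1→cld] = [3, 5, 4, 4]
r7 m[φ1→sun] = [4, 4, 4, 3]
r7 m[φ2→cld] = [4, 3, 4, 4]
r7 m[φ2→sun] = [5, 4, 3, 4]
r7 m[cld→φ0] = [4, 5, 5, 6]
r7 m[cld→φ1] = [2, 4, 3, 3]
r7 m[cld→φ2] = [2, 7, 4, 3]
r7 m[slip→φ0] = [0, 0, 0, 0]
r7 m[sun→φ1] = [4, 3, 1, 4]
r7 m[sun→φ2] = [3, 4, 4, 2]
r8 m[φ0→cld] = [0, 3, 1, 0]
r8 m[φ0→slip] = [8, 4, 6, 6]
r8 m[φ1→cld] = [3, 5, 4, 4]
r8 m[φ1→sun] = [4, 4, 4, 3]
r8 m[φ2→cld] = [4, 3, 4, 4]
r8 m[φ2→sun] = [5, 4, 3, 4]
r8 m[cld→φ0] = [7, 8, 8, 8]
r8 m[cld→φ1] = [4, 6, 5, 4]
r8 m[cld→φ2] = [3, 8, 5, 4]
r8 m[slip→φ0] = [0, 0, 0, 0]
r8 m[sun→φ1] = [5, 4, 3, 4]
r8 m[sun→φ2] = [4, 4, 4, 3]
r9 m[φ0→cld] = [0, 3, 1, 0]
r9 m[φ0→slip] = [11, 7, 8, 8]
r9 m[φ1→cld] = [5, 7, 4, 4]
r9 m[φ1→sun] = [5, 6, 6, 4]
r9 m[φ2→cld] = [5, 4, 4, 4]
r9 m[φ2→sun] = [6, 5, 4, 5]
r9 m[cld→φ0] = [7, 8, 8, 8]
r9 m[cld→φ1] = [4, 6, 5, 4]
r9 m[cld→φ2] = [3, 8, 5, 4]
r9 m[slip→φ0] = [0, 0, 0, 0]
r9 m[sun→φ1] = [5, 4, 3, 4]
r9 m[sun→φ2] = [4, 4, 4, 3]
r10 m[φ0→cld] = [0, 3, 1, 0]
r10 m[φ0→slip] = [11, 7, 8, 8]
r10 m[φ1→cld] = [5, 7, 4, 4]
r10 m[φ1→sun] = [5, 6, 6, 4]
r10 m[φ2→cld] = [5, 4, 4, 4]
r10 m[φ2→sun] = [6, 5, 4, 5]
r10 m[cld→φ0] = [10, 11, 8, 8]
r10 m[cld→φ1] = [5, 7, 5, 4]
r10 m[cld→φ2] = [5, 10, 5, 4]
r10 m[slip→φ0] = [0, 0, 0, 0]
r10 m[sun→φ1] = [6, 5, 4, 5]
r10 m[sun→φ2] = [5, 6, 6, 4]
r11 m[φ0→cld] = [0, 3, 1, 0]
r11 m[φ0→slip] = [12, 9, 8, 8]
r11 m[φ1→cld] = [6, 8, 5, 5]
r11 m[φ1→sun] = [5, 6, 7, 4]
r11 m[φ2→cld] = [6, 5, 6, 6]
r11 m[φ2→sun] = [6, 5, 4, 7]
r11 m[cld→φ0] = [10, 11, 8, 8]
r11 m[cld→φ1] = [5, 7, 5, 4]
r11 m[cld→φ2] = [5, 10, 5, 4]
r11 m[slip→φ0] = [0, 0, 0, 0]
r11 m[sun→φ1] = [6, 5, 4, 5]
r11 m[sun→φ2] = [5, 6, 6, 4]
r12 m[φ0→cld] = [0, 3, 1, 0]
r12 m[φ0→slip] = [12, 9, 8, 8]
r12 m[φ1→cld] = [6, 8, 5, 5]
r12 m[φ1→sun] = [5, 6, 7, 4]
r12 m[φ2→cld] = [6, 5, 6, 6]
r12 m[φ2→sun] = [6, 5, 4, 7]
r12 m[cld→φ0] = [12, 13, 11, 11]
r12 m[cld→φ1] = [6, 8, 7, 6]
r12 m[cld→φ2] = [6, 11, 6, 5]
r12 m[slip→φ0] = [0, 0, 0, 0]
r12 m[sun→φ1] = [6, 5, 4, 7]
r12 m[sun→φ2] = [5, 6, 7, 4]
r13 m[φ0→cld] = [0, 3, 1, 0]
r13 m[φ0→slip] = [15, 12, 11, 11]
r13 m[φ1→cld] = [6, 8, 7, 7]
r13 m[φ1→sun] = [7, 8, 8, 6]
r13 m[φ2→cld] = [6, 5, 6, 7]
r13 m[φ2→sun] = [7, 6, 5, 8]
r13 m[cld→φ0] = [12, 13, 11, 11]
r13 m[cld→φ1] = [6, 8, 7, 6]
r13 m[cld→φ2] = [6, 11, 6, 5]
r13 m[slip→φ0] = [0, 0, 0, 0]
r13 m[sun→φ1] = [6, 5, 4, 7]
r13 m[sun→φ2] = [5, 6, 7, 4]
r14 m[φ0→cld] = [0, 3, 1, 0]
r14 m[φ0→slip] = [15, 12, 11, 11]
r14 m[φ1→cld] = [6, 8, 7, 7]
r14 m[φ1→sun] = [7, 8, 8, 6]
r14 m[φ2→cld] = [6, 5, 6, 7]
r14 m[φ2→sun] = [7, 6, 5, 8]
r14 m[cld→φ0] = [12, 13, 13, 14]
r14 m[cld→φ1] = [6, 8, 7, 7]
r14 m[cld→φ2] = [6, 11, 8, 7]
r14 m[slip→φ0] = [0, 0, 0, 0]
r14 m[sun→φ1] = [7, 6, 5, 8]
r14 m[sun→φ2] = [7, 8, 8, 6]
r15 m[φ0→cld] = [0, 3, 1, 0]
r15 m[φ0→slip] = [16, 12, 14, 14]
r15 m[φ1→cld] = [7, 9, 8, 8]
r15 m[φ1→sun] = [8, 8, 8, 7]
r15 m[φ2→cld] = [8, 7, 8, 8]
r15 m[φ2→sun] = [9, 8, 7, 8]
r15 m[cld→φ0] = [12, 13, 13, 14]
r15 m[cld→φ1] = [6, 8, 7, 7]
r15 m[cld→φ2] = [6, 11, 8, 7]
r15 m[slip→φ0] = [0, 0, 0, 0]
r15 m[sun→φ1] = [7, 6, 5, 8]
r15 m[sun→φ2] = [7, 8, 8, 6]
r16 m[φ0→cld] = [0, 3, 1, 0]
r16 m[φ0→slip] = [16, 12, 14, 14]
r16 m[φ1→cld] = [7, 9, 8, 8]
r16 m[φ1→sun] = [8, 8, 8, 7]
r16 m[φ2→cld] = [8, 7, 8, 8]
r16 m[φ2→sun] = [9, 8, 7, 8]
r16 m[cld→φ0] = [15, 16, 16, 16]
r16 m[cld→φ1] = [8, 10, 9, 8]
r16 m[cld→φ2] = [7, 12, 9, 8]
r16 m[slip→φ0] = [0, 0, 0, 0]
r16 m[sun→φ1] = [9, 8, 7, 8]
r16 m[sun→φ2] = [8, 8, 8, 7]
r17 m[φ0→cld] = [0, 3, 1, 0]
r17 m[φ0→slip] = [19, 15, 16, 16]
r17 m[φ1→cld] = [9, 11, 8, 8]
r17 m[φ1→sun] = [9, 10, 10, 8]
r17 m[φ2→cld] = [9, 8, 8, 8]
r17 m[φ2→sun] = [10, 9, 8, 9]
r17 m[cld→φ0] = [15, 16, 16, 16]
r17 m[cld→φ1] = [8, 10, 9, 8]
r17 m[cld→φ2] = [7, 12, 9, 8]
r17 m[slip→φ0] = [0, 0, 0, 0]
r17 m[sun→φ1] = [9, 8, 7, 8]
r17 m[sun→φ2] = [8, 8, 8, 7]
no fixed point within 17 rounds

NOT CONVERGED within 17 rounds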